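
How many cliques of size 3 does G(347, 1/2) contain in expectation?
E[# K_3] = C(347, 3) · (1/2)^C(3, 2) = 6903565 / 2^3 = 862945.625

For each 3-subset S of vertices (there are C(347, 3) = 6903565 such S), let X_S = 1 if S induces a K_3 (all C(3, 2) = 3 edges present). Then P(X_S = 1) = (1/2)^3 = 1/8. By linearity of expectation, E[# K_3] = C(347, 3) · (1/2)^3 = 6903565 / 8 = 862945.625.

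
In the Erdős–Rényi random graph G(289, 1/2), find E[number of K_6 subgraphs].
E[# K_6] = C(289, 6) · (1/2)^C(6, 2) = 768013694448 / 2^15 = 48000855903/2048 ≈ 23437917.921387

For each 6-subset S of vertices (there are C(289, 6) = 768013694448 such S), let X_S = 1 if S induces a K_6 (all C(6, 2) = 15 edges present). Then P(X_S = 1) = (1/2)^15 = 1/32768. By linearity of expectation, E[# K_6] = C(289, 6) · (1/2)^15 = 768013694448 / 32768 = 48000855903/2048 ≈ 23437917.921387.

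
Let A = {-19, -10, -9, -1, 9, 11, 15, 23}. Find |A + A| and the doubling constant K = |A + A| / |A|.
K = |A + A| / |A| = 32/8 = 4

Enumerate A + A = {a + b : a, b ∈ A}. With |A| = 8, there are |A|^2 = 64 ordered sum pairs; collecting distinct values, A + A = {-38, -29, -28, -20, -19, -18, -11, -10, -8, -4, -2, -1, 0, 1, 2, 4, 5, 6, 8, 10, 13, 14, 18, 20, 22, 24, 26, 30, 32, 34, 38, 46}, so |A + A| = 32. Thus K = 32/8 = 4. For comparison, the minimum possible |A + A| over all 8-element sets is 2·8 − 1 = 15 (so min K = 15/8), attained only by arithmetic progressions.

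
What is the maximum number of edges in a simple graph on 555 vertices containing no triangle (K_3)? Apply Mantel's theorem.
ex(555, K_3) = ⌊555^2/4⌋ = 77006

Mantel (1907): a triangle-free graph on n vertices has at most ⌊n^2/4⌋ edges, with equality for the complete bipartite graph K_{⌊n/2⌋, ⌈n/2⌉}. For n = 555: ⌊555^2/4⌋ = ⌊308025/4⌋ = 77006. The extremal graph is K_{277, 278}, which has 277·278 = 77006 edges.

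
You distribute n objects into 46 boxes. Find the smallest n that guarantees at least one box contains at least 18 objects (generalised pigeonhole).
n = (18 − 1)·46 + 1 = 783

By the generalised pigeonhole principle, to guarantee some box contains ≥ r objects we need more than (r − 1) · k objects total. Threshold: n = (r − 1) · k + 1. With r = 18 and k = 46: n = 17 · 46 + 1 = 782 + 1 = 783. For n = 782 = 17 · 46, we can put exactly 17 objects in every box, avoiding 18 in any single one — so 783 is tight.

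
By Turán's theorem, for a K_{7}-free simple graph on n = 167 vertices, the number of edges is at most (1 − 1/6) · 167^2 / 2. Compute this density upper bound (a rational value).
Turán density bound = (5/6) · 167^2/2 = 139445/12 ≈ 11620.4167

Turán's theorem: ex(n, K_{r+1}) is achieved by the complete r-partite Turán graph T(n, r) with parts as balanced as possible, and is at most (1 − 1/r) · n^2/2. For r = 6, n = 167: the density bound is (5/6) · 27889/2 = 139445/12 ≈ 11620.4167. The integer-valued extremum is e(T(167, 6)) = 11620, which is strictly less than the density bound 139445/12 since 6 ∤ 167 (the parts of T(167, 6) cannot all be equal).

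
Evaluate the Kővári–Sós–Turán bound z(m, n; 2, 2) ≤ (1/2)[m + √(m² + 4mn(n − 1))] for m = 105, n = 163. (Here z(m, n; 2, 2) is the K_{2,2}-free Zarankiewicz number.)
z(105, 163; 2, 2) ≤ (1/2)[105 + √(105² + 4·105·163·162)] = (1/2)[105 + √11101545] = 1718.4491

Kővári–Sós–Turán: let r_1, ..., r_105 be the row sums and z = Σ r_i the total number of 1s. Each pair of columns can share at most one row with both entries 1 (else a 2×2 all-ones block appears), so Σ_i C(r_i, 2) ≤ C(163, 2) = 13203. By convexity Σ_i C(r_i, 2) ≥ 105·C(z/105, 2) = z(z − 105)/(2·105), giving z² − 105z − 105·163·162 ≤ 0 and hence z ≤ (1/2)[105 + √(11025 + 4·2772630)] = (1/2)[105 + √11101545] ≈ (1/2)(105 + 3331.8981) = 1718.4491.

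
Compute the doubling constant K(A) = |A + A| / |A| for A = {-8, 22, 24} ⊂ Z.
K = |A + A| / |A| = 6/3 = 2

Enumerate A + A = {a + b : a, b ∈ A}. With |A| = 3, there are |A|^2 = 9 ordered sum pairs; collecting distinct values, A + A = {-16, 14, 16, 44, 46, 48}, so |A + A| = 6. Thus K = 6/3 = 2. For comparison, the minimum possible |A + A| over all 3-element sets is 2·3 − 1 = 5 (so min K = 5/3), attained only by arithmetic progressions.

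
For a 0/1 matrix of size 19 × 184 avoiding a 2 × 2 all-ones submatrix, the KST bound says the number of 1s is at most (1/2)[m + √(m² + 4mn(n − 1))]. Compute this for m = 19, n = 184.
z(19, 184; 2, 2) ≤ (1/2)[19 + √(19² + 4·19·184·183)] = (1/2)[19 + √2559433] = 809.4114

Kővári–Sós–Turán: let r_1, ..., r_19 be the row sums and z = Σ r_i the total number of 1s. Each pair of columns can share at most one row with both entries 1 (else a 2×2 all-ones block appears), so Σ_i C(r_i, 2) ≤ C(184, 2) = 16836. By convexity Σ_i C(r_i, 2) ≥ 19·C(z/19, 2) = z(z − 19)/(2·19), giving z² − 19z − 19·184·183 ≤ 0 and hence z ≤ (1/2)[19 + √(361 + 4·639768)] = (1/2)[19 + √2559433] ≈ (1/2)(19 + 1599.8228) = 809.4114.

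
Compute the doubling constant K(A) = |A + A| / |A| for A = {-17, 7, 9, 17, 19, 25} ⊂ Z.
K = |A + A| / |A| = 19/6

Enumerate A + A = {a + b : a, b ∈ A}. With |A| = 6, there are |A|^2 = 36 ordered sum pairs; collecting distinct values, A + A = {-34, -10, -8, 0, 2, 8, 14, 16, 18, 24, 26, 28, 32, 34, 36, 38, 42, 44, 50}, so |A + A| = 19. Thus K = 19/6. For comparison, the minimum possible |A + A| over all 6-element sets is 2·6 − 1 = 11 (so min K = 11/6), attained only by arithmetic progressions.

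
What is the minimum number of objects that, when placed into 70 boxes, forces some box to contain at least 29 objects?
n = (29 − 1)·70 + 1 = 1961

By the generalised pigeonhole principle, to guarantee some box contains ≥ r objects we need more than (r − 1) · k objects total. Threshold: n = (r − 1) · k + 1. With r = 29 and k = 70: n = 28 · 70 + 1 = 1960 + 1 = 1961. For n = 1960 = 28 · 70, we can put exactly 28 objects in every box, avoiding 29 in any single one — so 1961 is tight.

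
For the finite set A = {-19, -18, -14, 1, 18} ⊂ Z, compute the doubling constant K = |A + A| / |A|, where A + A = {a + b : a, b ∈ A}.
K = |A + A| / |A| = 15/5 = 3

Enumerate A + A = {a + b : a, b ∈ A}. With |A| = 5, there are |A|^2 = 25 ordered sum pairs; collecting distinct values, A + A = {-38, -37, -36, -33, -32, -28, -18, -17, -13, -1, 0, 2, 4, 19, 36}, so |A + A| = 15. Thus K = 15/5 = 3. For comparison, the minimum possible |A + A| over all 5-element sets is 2·5 − 1 = 9 (so min K = 9/5), attained only by arithmetic progressions.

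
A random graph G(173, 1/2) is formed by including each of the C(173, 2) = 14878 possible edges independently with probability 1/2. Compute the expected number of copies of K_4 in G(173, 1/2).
E[# K_4] = C(173, 4) · (1/2)^C(4, 2) = 36041955 / 2^6 = 563155.546875

For each 4-subset S of vertices (there are C(173, 4) = 36041955 such S), let X_S = 1 if S induces a K_4 (all C(4, 2) = 6 edges present). Then P(X_S = 1) = (1/2)^6 = 1/64. By linearity of expectation, E[# K_4] = C(173, 4) · (1/2)^6 = 36041955 / 64 = 563155.546875.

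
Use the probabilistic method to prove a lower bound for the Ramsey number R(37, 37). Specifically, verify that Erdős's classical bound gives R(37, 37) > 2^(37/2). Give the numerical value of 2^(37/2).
2^(37/2) = 370727.6001; so R(37, 37) > 370727.6001

Colour each edge of K_n uniformly at random with red/blue. The expected number of monochromatic K_37 is C(n, 37) · 2 · 2^(−C(37,2)). If C(n, 37) · 2^(1 − C(37,2)) < 1, then with positive probability no monochromatic K_37 exists, so R(37, 37) > n. The standard estimate C(n, 37) ≤ n^37/37! shows this inequality holds whenever n ≤ 2^(37/2) (since 37! · 2^(C(37,2) − 1) > 2^(37^2/2) ≥ n^37). Hence R(37, 37) > 2^(37/2) = 370727.6001.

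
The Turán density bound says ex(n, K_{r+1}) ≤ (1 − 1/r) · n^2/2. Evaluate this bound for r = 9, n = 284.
Turán density bound = (8/9) · 284^2/2 = 322624/9 ≈ 35847.1111

Turán's theorem: ex(n, K_{r+1}) is achieved by the complete r-partite Turán graph T(n, r) with parts as balanced as possible, and is at most (1 − 1/r) · n^2/2. For r = 9, n = 284: the density bound is (8/9) · 80656/2 = 322624/9 ≈ 35847.1111. The integer-valued extremum is e(T(284, 9)) = 35846, which is strictly less than the density bound 322624/9 since 9 ∤ 284 (the parts of T(284, 9) cannot all be equal).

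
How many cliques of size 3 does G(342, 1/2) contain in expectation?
E[# K_3] = C(342, 3) · (1/2)^C(3, 2) = 6608580 / 2^3 = 1652145/2 = 826072.5

For each 3-subset S of vertices (there are C(342, 3) = 6608580 such S), let X_S = 1 if S induces a K_3 (all C(3, 2) = 3 edges present). Then P(X_S = 1) = (1/2)^3 = 1/8. By linearity of expectation, E[# K_3] = C(342, 3) · (1/2)^3 = 6608580 / 8 = 1652145/2 = 826072.5.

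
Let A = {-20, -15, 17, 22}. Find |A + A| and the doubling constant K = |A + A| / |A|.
K = |A + A| / |A| = 9/4

Enumerate A + A = {a + b : a, b ∈ A}. With |A| = 4, there are |A|^2 = 16 ordered sum pairs; collecting distinct values, A + A = {-40, -35, -30, -3, 2, 7, 34, 39, 44}, so |A + A| = 9. Thus K = 9/4. For comparison, the minimum possible |A + A| over all 4-element sets is 2·4 − 1 = 7 (so min K = 7/4), attained only by arithmetic progressions.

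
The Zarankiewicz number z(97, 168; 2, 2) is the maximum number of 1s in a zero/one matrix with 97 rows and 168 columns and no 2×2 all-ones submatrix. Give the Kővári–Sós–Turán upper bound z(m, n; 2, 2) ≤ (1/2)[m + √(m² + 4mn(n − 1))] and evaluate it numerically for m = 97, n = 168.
z(97, 168; 2, 2) ≤ (1/2)[97 + √(97² + 4·97·168·167)] = (1/2)[97 + √10895137] = 1698.8891

Kővári–Sós–Turán: let r_1, ..., r_97 be the row sums and z = Σ r_i the total number of 1s. Each pair of columns can share at most one row with both entries 1 (else a 2×2 all-ones block appears), so Σ_i C(r_i, 2) ≤ C(168, 2) = 14028. By convexity Σ_i C(r_i, 2) ≥ 97·C(z/97, 2) = z(z − 97)/(2·97), giving z² − 97z − 97·168·167 ≤ 0 and hence z ≤ (1/2)[97 + √(9409 + 4·2721432)] = (1/2)[97 + √10895137] ≈ (1/2)(97 + 3300.7782) = 1698.8891.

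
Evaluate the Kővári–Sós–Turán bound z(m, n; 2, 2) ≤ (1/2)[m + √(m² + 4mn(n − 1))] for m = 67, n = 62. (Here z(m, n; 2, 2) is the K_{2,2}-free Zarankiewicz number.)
z(67, 62; 2, 2) ≤ (1/2)[67 + √(67² + 4·67·62·61)] = (1/2)[67 + √1018065] = 537.996

Kővári–Sós–Turán: let r_1, ..., r_67 be the row sums and z = Σ r_i the total number of 1s. Each pair of columns can share at most one row with both entries 1 (else a 2×2 all-ones block appears), so Σ_i C(r_i, 2) ≤ C(62, 2) = 1891. By convexity Σ_i C(r_i, 2) ≥ 67·C(z/67, 2) = z(z − 67)/(2·67), giving z² − 67z − 67·62·61 ≤ 0 and hence z ≤ (1/2)[67 + √(4489 + 4·253394)] = (1/2)[67 + √1018065] ≈ (1/2)(67 + 1008.9921) = 537.996.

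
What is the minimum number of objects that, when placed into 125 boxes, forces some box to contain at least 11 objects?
n = (11 − 1)·125 + 1 = 1251

By the generalised pigeonhole principle, to guarantee some box contains ≥ r objects we need more than (r − 1) · k objects total. Threshold: n = (r − 1) · k + 1. With r = 11 and k = 125: n = 10 · 125 + 1 = 1250 + 1 = 1251. For n = 1250 = 10 · 125, we can put exactly 10 objects in every box, avoiding 11 in any single one — so 1251 is tight.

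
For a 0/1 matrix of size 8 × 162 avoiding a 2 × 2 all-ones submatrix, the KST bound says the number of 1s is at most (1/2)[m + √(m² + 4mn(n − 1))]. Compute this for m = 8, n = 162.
z(8, 162; 2, 2) ≤ (1/2)[8 + √(8² + 4·8·162·161)] = (1/2)[8 + √834688] = 460.8063

Kővári–Sós–Turán: let r_1, ..., r_8 be the row sums and z = Σ r_i the total number of 1s. Each pair of columns can share at most one row with both entries 1 (else a 2×2 all-ones block appears), so Σ_i C(r_i, 2) ≤ C(162, 2) = 13041. By convexity Σ_i C(r_i, 2) ≥ 8·C(z/8, 2) = z(z − 8)/(2·8), giving z² − 8z − 8·162·161 ≤ 0 and hence z ≤ (1/2)[8 + √(64 + 4·208656)] = (1/2)[8 + √834688] ≈ (1/2)(8 + 913.6126) = 460.8063.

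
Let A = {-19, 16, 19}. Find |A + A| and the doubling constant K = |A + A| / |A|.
K = |A + A| / |A| = 6/3 = 2

Enumerate A + A = {a + b : a, b ∈ A}. With |A| = 3, there are |A|^2 = 9 ordered sum pairs; collecting distinct values, A + A = {-38, -3, 0, 32, 35, 38}, so |A + A| = 6. Thus K = 6/3 = 2. For comparison, the minimum possible |A + A| over all 3-element sets is 2·3 − 1 = 5 (so min K = 5/3), attained only by arithmetic progressions.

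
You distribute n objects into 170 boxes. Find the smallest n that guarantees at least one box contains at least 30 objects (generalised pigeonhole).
n = (30 − 1)·170 + 1 = 4931

By the generalised pigeonhole principle, to guarantee some box contains ≥ r objects we need more than (r − 1) · k objects total. Threshold: n = (r − 1) · k + 1. With r = 30 and k = 170: n = 29 · 170 + 1 = 4930 + 1 = 4931. For n = 4930 = 29 · 170, we can put exactly 29 objects in every box, avoiding 30 in any single one — so 4931 is tight.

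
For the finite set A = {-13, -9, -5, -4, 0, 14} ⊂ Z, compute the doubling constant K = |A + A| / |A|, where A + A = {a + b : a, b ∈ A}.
K = |A + A| / |A| = 18/6 = 3

Enumerate A + A = {a + b : a, b ∈ A}. With |A| = 6, there are |A|^2 = 36 ordered sum pairs; collecting distinct values, A + A = {-26, -22, -18, -17, -14, -13, -10, -9, -8, -5, -4, 0, 1, 5, 9, 10, 14, 28}, so |A + A| = 18. Thus K = 18/6 = 3. For comparison, the minimum possible |A + A| over all 6-element sets is 2·6 − 1 = 11 (so min K = 11/6), attained only by arithmetic progressions.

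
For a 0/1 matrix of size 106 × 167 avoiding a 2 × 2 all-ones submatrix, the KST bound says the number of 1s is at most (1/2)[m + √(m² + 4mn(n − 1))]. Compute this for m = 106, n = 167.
z(106, 167; 2, 2) ≤ (1/2)[106 + √(106² + 4·106·167·166)] = (1/2)[106 + √11765364] = 1768.0338

Kővári–Sós–Turán: let r_1, ..., r_106 be the row sums and z = Σ r_i the total number of 1s. Each pair of columns can share at most one row with both entries 1 (else a 2×2 all-ones block appears), so Σ_i C(r_i, 2) ≤ C(167, 2) = 13861. By convexity Σ_i C(r_i, 2) ≥ 106·C(z/106, 2) = z(z − 106)/(2·106), giving z² − 106z − 106·167·166 ≤ 0 and hence z ≤ (1/2)[106 + √(11236 + 4·2938532)] = (1/2)[106 + √11765364] ≈ (1/2)(106 + 3430.0676) = 1768.0338.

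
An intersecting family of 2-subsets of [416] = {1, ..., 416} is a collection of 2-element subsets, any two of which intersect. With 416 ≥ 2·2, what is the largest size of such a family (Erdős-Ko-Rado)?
max |F| = C(415, 1) = 415

Erdős-Ko-Rado (1961): when n ≥ 2k, max |F| = C(n−1, k−1). The bound is attained by the star {A : i ∈ A} for any fixed i ∈ [n]. Here C(416−1, 2−1) = C(415, 1) = 415.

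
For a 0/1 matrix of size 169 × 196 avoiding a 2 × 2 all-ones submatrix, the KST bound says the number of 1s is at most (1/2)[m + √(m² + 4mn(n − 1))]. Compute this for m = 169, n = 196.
z(169, 196; 2, 2) ≤ (1/2)[169 + √(169² + 4·169·196·195)] = (1/2)[169 + √25865281] = 2627.396

Kővári–Sós–Turán: let r_1, ..., r_169 be the row sums and z = Σ r_i the total number of 1s. Each pair of columns can share at most one row with both entries 1 (else a 2×2 all-ones block appears), so Σ_i C(r_i, 2) ≤ C(196, 2) = 19110. By convexity Σ_i C(r_i, 2) ≥ 169·C(z/169, 2) = z(z − 169)/(2·169), giving z² − 169z − 169·196·195 ≤ 0 and hence z ≤ (1/2)[169 + √(28561 + 4·6459180)] = (1/2)[169 + √25865281] ≈ (1/2)(169 + 5085.7921) = 2627.396.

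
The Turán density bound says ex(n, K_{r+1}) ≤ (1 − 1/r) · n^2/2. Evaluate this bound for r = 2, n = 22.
Turán density bound = (1/2) · 22^2/2 = 121

Turán's theorem: ex(n, K_{r+1}) is achieved by the complete r-partite Turán graph T(n, r) with parts as balanced as possible, and is at most (1 − 1/r) · n^2/2. For r = 2, n = 22: the density bound is (1/2) · 484/2 = 121. Since 2 ∣ 22, the Turán graph T(22, 2) has parts of equal size 11, and its edge count e(T(22, 2)) = 121 attains the density bound exactly.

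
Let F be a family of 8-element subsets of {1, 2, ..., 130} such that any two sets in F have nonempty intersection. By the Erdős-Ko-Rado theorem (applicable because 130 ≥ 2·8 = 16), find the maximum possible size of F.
max |F| = C(129, 7) = 99949406400

Erdős-Ko-Rado (1961): when n ≥ 2k, max |F| = C(n−1, k−1). The bound is attained by the star {A : i ∈ A} for any fixed i ∈ [n]. Here C(130−1, 8−1) = C(129, 7) = 99949406400.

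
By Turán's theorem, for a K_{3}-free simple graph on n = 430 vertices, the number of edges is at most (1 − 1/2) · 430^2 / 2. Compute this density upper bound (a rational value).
Turán density bound = (1/2) · 430^2/2 = 46225

Turán's theorem: ex(n, K_{r+1}) is achieved by the complete r-partite Turán graph T(n, r) with parts as balanced as possible, and is at most (1 − 1/r) · n^2/2. For r = 2, n = 430: the density bound is (1/2) · 184900/2 = 46225. Since 2 ∣ 430, the Turán graph T(430, 2) has parts of equal size 215, and its edge count e(T(430, 2)) = 46225 attains the density bound exactly.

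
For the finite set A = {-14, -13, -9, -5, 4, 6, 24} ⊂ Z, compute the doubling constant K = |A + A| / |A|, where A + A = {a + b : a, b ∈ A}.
K = |A + A| / |A| = 25/7

Enumerate A + A = {a + b : a, b ∈ A}. With |A| = 7, there are |A|^2 = 49 ordered sum pairs; collecting distinct values, A + A = {-28, -27, -26, -23, -22, -19, -18, -14, -10, -9, -8, -7, -5, -3, -1, 1, 8, 10, 11, 12, 15, 19, 28, 30, 48}, so |A + A| = 25. Thus K = 25/7. For comparison, the minimum possible |A + A| over all 7-element sets is 2·7 − 1 = 13 (so min K = 13/7), attained only by arithmetic progressions.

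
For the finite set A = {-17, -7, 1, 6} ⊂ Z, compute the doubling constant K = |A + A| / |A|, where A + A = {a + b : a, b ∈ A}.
K = |A + A| / |A| = 10/4 = 5/2

Enumerate A + A = {a + b : a, b ∈ A}. With |A| = 4, there are |A|^2 = 16 ordered sum pairs; collecting distinct values, A + A = {-34, -24, -16, -14, -11, -6, -1, 2, 7, 12}, so |A + A| = 10. Thus K = 10/4 = 5/2. For comparison, the minimum possible |A + A| over all 4-element sets is 2·4 − 1 = 7 (so min K = 7/4), attained only by arithmetic progressions.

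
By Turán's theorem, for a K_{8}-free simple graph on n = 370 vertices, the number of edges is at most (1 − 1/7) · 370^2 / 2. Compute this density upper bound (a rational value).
Turán density bound = (6/7) · 370^2/2 = 410700/7 ≈ 58671.4286

Turán's theorem: ex(n, K_{r+1}) is achieved by the complete r-partite Turán graph T(n, r) with parts as balanced as possible, and is at most (1 − 1/r) · n^2/2. For r = 7, n = 370: the density bound is (6/7) · 136900/2 = 410700/7 ≈ 58671.4286. The integer-valued extremum is e(T(370, 7)) = 58671, which is strictly less than the density bound 410700/7 since 7 ∤ 370 (the parts of T(370, 7) cannot all be equal).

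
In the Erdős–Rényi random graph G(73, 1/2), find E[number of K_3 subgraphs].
E[# K_3] = C(73, 3) · (1/2)^C(3, 2) = 62196 / 2^3 = 15549/2 = 7774.5

For each 3-subset S of vertices (there are C(73, 3) = 62196 such S), let X_S = 1 if S induces a K_3 (all C(3, 2) = 3 edges present). Then P(X_S = 1) = (1/2)^3 = 1/8. By linearity of expectation, E[# K_3] = C(73, 3) · (1/2)^3 = 62196 / 8 = 15549/2 = 7774.5.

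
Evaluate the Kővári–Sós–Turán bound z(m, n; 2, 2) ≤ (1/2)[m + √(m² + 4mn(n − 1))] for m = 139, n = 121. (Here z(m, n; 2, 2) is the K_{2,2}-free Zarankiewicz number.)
z(139, 121; 2, 2) ≤ (1/2)[139 + √(139² + 4·139·121·120)] = (1/2)[139 + √8092441] = 1491.8608

Kővári–Sós–Turán: let r_1, ..., r_139 be the row sums and z = Σ r_i the total number of 1s. Each pair of columns can share at most one row with both entries 1 (else a 2×2 all-ones block appears), so Σ_i C(r_i, 2) ≤ C(121, 2) = 7260. By convexity Σ_i C(r_i, 2) ≥ 139·C(z/139, 2) = z(z − 139)/(2·139), giving z² − 139z − 139·121·120 ≤ 0 and hence z ≤ (1/2)[139 + √(19321 + 4·2018280)] = (1/2)[139 + √8092441] ≈ (1/2)(139 + 2844.7216) = 1491.8608.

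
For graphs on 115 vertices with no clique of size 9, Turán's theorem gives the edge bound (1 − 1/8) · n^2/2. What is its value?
Turán density bound = (7/8) · 115^2/2 = 92575/16 ≈ 5785.9375

Turán's theorem: ex(n, K_{r+1}) is achieved by the complete r-partite Turán graph T(n, r) with parts as balanced as possible, and is at most (1 − 1/r) · n^2/2. For r = 8, n = 115: the density bound is (7/8) · 13225/2 = 92575/16 ≈ 5785.9375. The integer-valued extremum is e(T(115, 8)) = 5785, which is strictly less than the density bound 92575/16 since 8 ∤ 115 (the parts of T(115, 8) cannot all be equal).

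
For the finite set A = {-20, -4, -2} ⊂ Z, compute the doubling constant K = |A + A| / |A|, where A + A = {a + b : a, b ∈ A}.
K = |A + A| / |A| = 6/3 = 2

Enumerate A + A = {a + b : a, b ∈ A}. With |A| = 3, there are |A|^2 = 9 ordered sum pairs; collecting distinct values, A + A = {-40, -24, -22, -8, -6, -4}, so |A + A| = 6. Thus K = 6/3 = 2. For comparison, the minimum possible |A + A| over all 3-element sets is 2·3 − 1 = 5 (so min K = 5/3), attained only by arithmetic progressions.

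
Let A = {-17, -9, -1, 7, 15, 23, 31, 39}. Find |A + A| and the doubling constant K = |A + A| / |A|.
K = |A + A| / |A| = 15/8

Enumerate A + A = {a + b : a, b ∈ A}. With |A| = 8, there are |A|^2 = 64 ordered sum pairs; collecting distinct values, A + A = {-34, -26, -18, -10, -2, 6, 14, 22, 30, 38, 46, 54, 62, 70, 78}, so |A + A| = 15. Thus K = 15/8. Here |A + A| = 2|A| − 1 = 15, the minimum possible — so K = 15/8 is minimal, which holds iff A is an arithmetic progression.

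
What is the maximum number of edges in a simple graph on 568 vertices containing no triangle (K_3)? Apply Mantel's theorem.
ex(568, K_3) = ⌊568^2/4⌋ = 80656

Mantel (1907): a triangle-free graph on n vertices has at most ⌊n^2/4⌋ edges, with equality for the complete bipartite graph K_{⌊n/2⌋, ⌈n/2⌉}. For n = 568: ⌊568^2/4⌋ = ⌊322624/4⌋ = 80656. The extremal graph is K_{284, 284}, which has 284·284 = 80656 edges.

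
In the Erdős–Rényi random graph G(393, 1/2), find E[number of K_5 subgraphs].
E[# K_5] = C(393, 5) · (1/2)^C(5, 2) = 76153231518 / 2^10 = 38076615759/512 ≈ 74368390.154297

For each 5-subset S of vertices (there are C(393, 5) = 76153231518 such S), let X_S = 1 if S induces a K_5 (all C(5, 2) = 10 edges present). Then P(X_S = 1) = (1/2)^10 = 1/1024. By linearity of expectation, E[# K_5] = C(393, 5) · (1/2)^10 = 76153231518 / 1024 = 38076615759/512 ≈ 74368390.154297.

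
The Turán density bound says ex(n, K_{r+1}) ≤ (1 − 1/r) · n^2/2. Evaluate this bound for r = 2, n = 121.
Turán density bound = (1/2) · 121^2/2 = 14641/4 ≈ 3660.25

Turán's theorem: ex(n, K_{r+1}) is achieved by the complete r-partite Turán graph T(n, r) with parts as balanced as possible, and is at most (1 − 1/r) · n^2/2. For r = 2, n = 121: the density bound is (1/2) · 14641/2 = 14641/4 ≈ 3660.25. The integer-valued extremum is e(T(121, 2)) = 3660, which is strictly less than the density bound 14641/4 since 2 ∤ 121 (the parts of T(121, 2) cannot all be equal).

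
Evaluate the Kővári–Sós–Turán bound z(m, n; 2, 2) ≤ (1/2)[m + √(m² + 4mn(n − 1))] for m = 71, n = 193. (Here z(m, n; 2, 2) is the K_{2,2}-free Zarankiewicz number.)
z(71, 193; 2, 2) ≤ (1/2)[71 + √(71² + 4·71·193·192)] = (1/2)[71 + √10528945] = 1657.9168

Kővári–Sós–Turán: let r_1, ..., r_71 be the row sums and z = Σ r_i the total number of 1s. Each pair of columns can share at most one row with both entries 1 (else a 2×2 all-ones block appears), so Σ_i C(r_i, 2) ≤ C(193, 2) = 18528. By convexity Σ_i C(r_i, 2) ≥ 71·C(z/71, 2) = z(z − 71)/(2·71), giving z² − 71z − 71·193·192 ≤ 0 and hence z ≤ (1/2)[71 + √(5041 + 4·2630976)] = (1/2)[71 + √10528945] ≈ (1/2)(71 + 3244.8336) = 1657.9168.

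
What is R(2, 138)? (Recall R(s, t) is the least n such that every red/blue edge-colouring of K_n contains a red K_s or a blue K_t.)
R(2, 138) = 138

R(2, k) = k for all k ≥ 2: in a 2-colouring of K_k, either some edge is red (a red K_2) or all edges are blue (a blue K_k). And K_{137} coloured all-blue has no blue K_138, so R(2, 138) > 137. Hence R(2, 138) = 138.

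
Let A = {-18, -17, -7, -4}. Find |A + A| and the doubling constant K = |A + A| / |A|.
K = |A + A| / |A| = 10/4 = 5/2

Enumerate A + A = {a + b : a, b ∈ A}. With |A| = 4, there are |A|^2 = 16 ordered sum pairs; collecting distinct values, A + A = {-36, -35, -34, -25, -24, -22, -21, -14, -11, -8}, so |A + A| = 10. Thus K = 10/4 = 5/2. For comparison, the minimum possible |A + A| over all 4-element sets is 2·4 − 1 = 7 (so min K = 7/4), attained only by arithmetic progressions.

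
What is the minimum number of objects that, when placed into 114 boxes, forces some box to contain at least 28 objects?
n = (28 − 1)·114 + 1 = 3079

By the generalised pigeonhole principle, to guarantee some box contains ≥ r objects we need more than (r − 1) · k objects total. Threshold: n = (r − 1) · k + 1. With r = 28 and k = 114: n = 27 · 114 + 1 = 3078 + 1 = 3079. For n = 3078 = 27 · 114, we can put exactly 27 objects in every box, avoiding 28 in any single one — so 3079 is tight.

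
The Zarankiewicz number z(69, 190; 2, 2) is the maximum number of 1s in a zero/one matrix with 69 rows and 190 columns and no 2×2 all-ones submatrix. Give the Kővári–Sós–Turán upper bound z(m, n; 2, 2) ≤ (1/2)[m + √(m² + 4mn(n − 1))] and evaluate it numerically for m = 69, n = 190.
z(69, 190; 2, 2) ≤ (1/2)[69 + √(69² + 4·69·190·189)] = (1/2)[69 + √9915921] = 1608.9778

Kővári–Sós–Turán: let r_1, ..., r_69 be the row sums and z = Σ r_i the total number of 1s. Each pair of columns can share at most one row with both entries 1 (else a 2×2 all-ones block appears), so Σ_i C(r_i, 2) ≤ C(190, 2) = 17955. By convexity Σ_i C(r_i, 2) ≥ 69·C(z/69, 2) = z(z − 69)/(2·69), giving z² − 69z − 69·190·189 ≤ 0 and hence z ≤ (1/2)[69 + √(4761 + 4·2477790)] = (1/2)[69 + √9915921] ≈ (1/2)(69 + 3148.9555) = 1608.9778.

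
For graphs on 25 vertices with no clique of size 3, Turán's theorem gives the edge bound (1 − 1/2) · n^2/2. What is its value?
Turán density bound = (1/2) · 25^2/2 = 625/4 ≈ 156.25

Turán's theorem: ex(n, K_{r+1}) is achieved by the complete r-partite Turán graph T(n, r) with parts as balanced as possible, and is at most (1 − 1/r) · n^2/2. For r = 2, n = 25: the density bound is (1/2) · 625/2 = 625/4 ≈ 156.25. The integer-valued extremum is e(T(25, 2)) = 156, which is strictly less than the density bound 625/4 since 2 ∤ 25 (the parts of T(25, 2) cannot all be equal).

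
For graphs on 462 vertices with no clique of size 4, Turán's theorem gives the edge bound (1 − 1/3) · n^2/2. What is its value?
Turán density bound = (2/3) · 462^2/2 = 71148

Turán's theorem: ex(n, K_{r+1}) is achieved by the complete r-partite Turán graph T(n, r) with parts as balanced as possible, and is at most (1 − 1/r) · n^2/2. For r = 3, n = 462: the density bound is (2/3) · 213444/2 = 71148. Since 3 ∣ 462, the Turán graph T(462, 3) has parts of equal size 154, and its edge count e(T(462, 3)) = 71148 attains the density bound exactly.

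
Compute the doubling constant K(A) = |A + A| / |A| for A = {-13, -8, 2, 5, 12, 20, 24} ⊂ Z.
K = |A + A| / |A| = 26/7

Enumerate A + A = {a + b : a, b ∈ A}. With |A| = 7, there are |A|^2 = 49 ordered sum pairs; collecting distinct values, A + A = {-26, -21, -16, -11, -8, -6, -3, -1, 4, 7, 10, 11, 12, 14, 16, 17, 22, 24, 25, 26, 29, 32, 36, 40, 44, 48}, so |A + A| = 26. Thus K = 26/7. For comparison, the minimum possible |A + A| over all 7-element sets is 2·7 − 1 = 13 (so min K = 13/7), attained only by arithmetic progressions.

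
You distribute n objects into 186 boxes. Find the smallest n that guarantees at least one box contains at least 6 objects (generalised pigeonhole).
n = (6 − 1)·186 + 1 = 931

By the generalised pigeonhole principle, to guarantee some box contains ≥ r objects we need more than (r − 1) · k objects total. Threshold: n = (r − 1) · k + 1. With r = 6 and k = 186: n = 5 · 186 + 1 = 930 + 1 = 931. For n = 930 = 5 · 186, we can put exactly 5 objects in every box, avoiding 6 in any single one — so 931 is tight.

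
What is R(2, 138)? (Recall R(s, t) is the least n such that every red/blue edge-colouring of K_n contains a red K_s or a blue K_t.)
R(2, 138) = 138

R(2, k) = k for all k ≥ 2: in a 2-colouring of K_k, either some edge is red (a red K_2) or all edges are blue (a blue K_k). And K_{137} coloured all-blue has no blue K_138, so R(2, 138) > 137. Hence R(2, 138) = 138.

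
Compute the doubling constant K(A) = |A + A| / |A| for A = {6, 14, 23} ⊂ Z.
K = |A + A| / |A| = 6/3 = 2

Enumerate A + A = {a + b : a, b ∈ A}. With |A| = 3, there are |A|^2 = 9 ordered sum pairs; collecting distinct values, A + A = {12, 20, 28, 29, 37, 46}, so |A + A| = 6. Thus K = 6/3 = 2. For comparison, the minimum possible |A + A| over all 3-element sets is 2·3 − 1 = 5 (so min K = 5/3), attained only by arithmetic progressions.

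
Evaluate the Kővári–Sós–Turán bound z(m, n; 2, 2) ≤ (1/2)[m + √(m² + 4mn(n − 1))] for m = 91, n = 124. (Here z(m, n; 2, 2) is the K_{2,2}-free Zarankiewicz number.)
z(91, 124; 2, 2) ≤ (1/2)[91 + √(91² + 4·91·124·123)] = (1/2)[91 + √5560009] = 1224.4836

Kővári–Sós–Turán: let r_1, ..., r_91 be the row sums and z = Σ r_i the total number of 1s. Each pair of columns can share at most one row with both entries 1 (else a 2×2 all-ones block appears), so Σ_i C(r_i, 2) ≤ C(124, 2) = 7626. By convexity Σ_i C(r_i, 2) ≥ 91·C(z/91, 2) = z(z − 91)/(2·91), giving z² − 91z − 91·124·123 ≤ 0 and hence z ≤ (1/2)[91 + √(8281 + 4·1387932)] = (1/2)[91 + √5560009] ≈ (1/2)(91 + 2357.9671) = 1224.4836.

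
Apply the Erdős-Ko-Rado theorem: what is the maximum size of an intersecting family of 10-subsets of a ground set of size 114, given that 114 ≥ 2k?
max |F| = C(113, 9) = 5970054457290

Erdős-Ko-Rado (1961): when n ≥ 2k, max |F| = C(n−1, k−1). The bound is attained by the star {A : i ∈ A} for any fixed i ∈ [n]. Here C(114−1, 10−1) = C(113, 9) = 5970054457290.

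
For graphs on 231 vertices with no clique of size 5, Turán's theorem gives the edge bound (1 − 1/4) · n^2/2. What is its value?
Turán density bound = (3/4) · 231^2/2 = 160083/8 ≈ 20010.375

Turán's theorem: ex(n, K_{r+1}) is achieved by the complete r-partite Turán graph T(n, r) with parts as balanced as possible, and is at most (1 − 1/r) · n^2/2. For r = 4, n = 231: the density bound is (3/4) · 53361/2 = 160083/8 ≈ 20010.375. The integer-valued extremum is e(T(231, 4)) = 20010, which is strictly less than the density bound 160083/8 since 4 ∤ 231 (the parts of T(231, 4) cannot all be equal).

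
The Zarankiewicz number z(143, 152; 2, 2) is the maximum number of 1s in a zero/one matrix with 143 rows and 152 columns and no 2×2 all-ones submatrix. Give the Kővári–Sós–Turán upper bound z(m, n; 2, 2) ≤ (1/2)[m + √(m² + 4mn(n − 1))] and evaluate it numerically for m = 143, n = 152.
z(143, 152; 2, 2) ≤ (1/2)[143 + √(143² + 4·143·152·151)] = (1/2)[143 + √13148993] = 1884.577

Kővári–Sós–Turán: let r_1, ..., r_143 be the row sums and z = Σ r_i the total number of 1s. Each pair of columns can share at most one row with both entries 1 (else a 2×2 all-ones block appears), so Σ_i C(r_i, 2) ≤ C(152, 2) = 11476. By convexity Σ_i C(r_i, 2) ≥ 143·C(z/143, 2) = z(z − 143)/(2·143), giving z² − 143z − 143·152·151 ≤ 0 and hence z ≤ (1/2)[143 + √(20449 + 4·3282136)] = (1/2)[143 + √13148993] ≈ (1/2)(143 + 3626.154) = 1884.577.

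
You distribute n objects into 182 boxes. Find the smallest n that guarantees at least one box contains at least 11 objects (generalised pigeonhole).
n = (11 − 1)·182 + 1 = 1821

By the generalised pigeonhole principle, to guarantee some box contains ≥ r objects we need more than (r − 1) · k objects total. Threshold: n = (r − 1) · k + 1. With r = 11 and k = 182: n = 10 · 182 + 1 = 1820 + 1 = 1821. For n = 1820 = 10 · 182, we can put exactly 10 objects in every box, avoiding 11 in any single one — so 1821 is tight.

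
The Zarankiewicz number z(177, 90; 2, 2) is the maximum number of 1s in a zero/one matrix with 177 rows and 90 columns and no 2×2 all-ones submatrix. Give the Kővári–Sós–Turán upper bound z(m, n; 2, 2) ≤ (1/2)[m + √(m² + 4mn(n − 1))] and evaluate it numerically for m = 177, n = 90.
z(177, 90; 2, 2) ≤ (1/2)[177 + √(177² + 4·177·90·89)] = (1/2)[177 + √5702409] = 1282.4859

Kővári–Sós–Turán: let r_1, ..., r_177 be the row sums and z = Σ r_i the total number of 1s. Each pair of columns can share at most one row with both entries 1 (else a 2×2 all-ones block appears), so Σ_i C(r_i, 2) ≤ C(90, 2) = 4005. By convexity Σ_i C(r_i, 2) ≥ 177·C(z/177, 2) = z(z − 177)/(2·177), giving z² − 177z − 177·90·89 ≤ 0 and hence z ≤ (1/2)[177 + √(31329 + 4·1417770)] = (1/2)[177 + √5702409] ≈ (1/2)(177 + 2387.9717) = 1282.4859.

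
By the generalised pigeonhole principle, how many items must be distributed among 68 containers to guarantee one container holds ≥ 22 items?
n = (22 − 1)·68 + 1 = 1429

By the generalised pigeonhole principle, to guarantee some box contains ≥ r objects we need more than (r − 1) · k objects total. Threshold: n = (r − 1) · k + 1. With r = 22 and k = 68: n = 21 · 68 + 1 = 1428 + 1 = 1429. For n = 1428 = 21 · 68, we can put exactly 21 objects in every box, avoiding 22 in any single one — so 1429 is tight.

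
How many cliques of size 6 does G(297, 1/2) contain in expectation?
E[# K_6] = C(297, 6) · (1/2)^C(6, 2) = 906015196548 / 2^15 = 226503799137/8192 ≈ 27649389.543091

For each 6-subset S of vertices (there are C(297, 6) = 906015196548 such S), let X_S = 1 if S induces a K_6 (all C(6, 2) = 15 edges present). Then P(X_S = 1) = (1/2)^15 = 1/32768. By linearity of expectation, E[# K_6] = C(297, 6) · (1/2)^15 = 906015196548 / 32768 = 226503799137/8192 ≈ 27649389.543091.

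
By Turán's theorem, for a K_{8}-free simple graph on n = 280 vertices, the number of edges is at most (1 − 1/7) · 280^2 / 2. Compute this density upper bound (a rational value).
Turán density bound = (6/7) · 280^2/2 = 33600

Turán's theorem: ex(n, K_{r+1}) is achieved by the complete r-partite Turán graph T(n, r) with parts as balanced as possible, and is at most (1 − 1/r) · n^2/2. For r = 7, n = 280: the density bound is (6/7) · 78400/2 = 33600. Since 7 ∣ 280, the Turán graph T(280, 7) has parts of equal size 40, and its edge count e(T(280, 7)) = 33600 attains the density bound exactly.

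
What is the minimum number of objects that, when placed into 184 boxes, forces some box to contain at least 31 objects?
n = (31 − 1)·184 + 1 = 5521

By the generalised pigeonhole principle, to guarantee some box contains ≥ r objects we need more than (r − 1) · k objects total. Threshold: n = (r − 1) · k + 1. With r = 31 and k = 184: n = 30 · 184 + 1 = 5520 + 1 = 5521. For n = 5520 = 30 · 184, we can put exactly 30 objects in every box, avoiding 31 in any single one — so 5521 is tight.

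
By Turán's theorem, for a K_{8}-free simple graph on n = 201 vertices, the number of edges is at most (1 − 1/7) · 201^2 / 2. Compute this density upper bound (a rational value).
Turán density bound = (6/7) · 201^2/2 = 121203/7 ≈ 17314.7143

Turán's theorem: ex(n, K_{r+1}) is achieved by the complete r-partite Turán graph T(n, r) with parts as balanced as possible, and is at most (1 − 1/r) · n^2/2. For r = 7, n = 201: the density bound is (6/7) · 40401/2 = 121203/7 ≈ 17314.7143. The integer-valued extremum is e(T(201, 7)) = 17314, which is strictly less than the density bound 121203/7 since 7 ∤ 201 (the parts of T(201, 7) cannot all be equal).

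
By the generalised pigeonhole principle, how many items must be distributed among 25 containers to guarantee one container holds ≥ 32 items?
n = (32 − 1)·25 + 1 = 776

By the generalised pigeonhole principle, to guarantee some box contains ≥ r objects we need more than (r − 1) · k objects total. Threshold: n = (r − 1) · k + 1. With r = 32 and k = 25: n = 31 · 25 + 1 = 775 + 1 = 776. For n = 775 = 31 · 25, we can put exactly 31 objects in every box, avoiding 32 in any single one — so 776 is tight.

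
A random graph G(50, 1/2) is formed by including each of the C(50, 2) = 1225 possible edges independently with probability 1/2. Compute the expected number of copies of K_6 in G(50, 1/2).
E[# K_6] = C(50, 6) · (1/2)^C(6, 2) = 15890700 / 2^15 = 3972675/8192 ≈ 484.945679

For each 6-subset S of vertices (there are C(50, 6) = 15890700 such S), let X_S = 1 if S induces a K_6 (all C(6, 2) = 15 edges present). Then P(X_S = 1) = (1/2)^15 = 1/32768. By linearity of expectation, E[# K_6] = C(50, 6) · (1/2)^15 = 15890700 / 32768 = 3972675/8192 ≈ 484.945679.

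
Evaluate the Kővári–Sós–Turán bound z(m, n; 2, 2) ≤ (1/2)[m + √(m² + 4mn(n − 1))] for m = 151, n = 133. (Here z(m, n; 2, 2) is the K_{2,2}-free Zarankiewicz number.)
z(151, 133; 2, 2) ≤ (1/2)[151 + √(151² + 4·151·133·132)] = (1/2)[151 + √10626625] = 1705.4252

Kővári–Sós–Turán: let r_1, ..., r_151 be the row sums and z = Σ r_i the total number of 1s. Each pair of columns can share at most one row with both entries 1 (else a 2×2 all-ones block appears), so Σ_i C(r_i, 2) ≤ C(133, 2) = 8778. By convexity Σ_i C(r_i, 2) ≥ 151·C(z/151, 2) = z(z − 151)/(2·151), giving z² − 151z − 151·133·132 ≤ 0 and hence z ≤ (1/2)[151 + √(22801 + 4·2650956)] = (1/2)[151 + √10626625] ≈ (1/2)(151 + 3259.8505) = 1705.4252.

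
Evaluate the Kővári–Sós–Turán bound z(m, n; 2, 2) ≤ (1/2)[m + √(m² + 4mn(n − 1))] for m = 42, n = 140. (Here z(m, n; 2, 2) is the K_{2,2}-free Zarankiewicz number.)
z(42, 140; 2, 2) ≤ (1/2)[42 + √(42² + 4·42·140·139)] = (1/2)[42 + √3271044] = 925.3014

Kővári–Sós–Turán: let r_1, ..., r_42 be the row sums and z = Σ r_i the total number of 1s. Each pair of columns can share at most one row with both entries 1 (else a 2×2 all-ones block appears), so Σ_i C(r_i, 2) ≤ C(140, 2) = 9730. By convexity Σ_i C(r_i, 2) ≥ 42·C(z/42, 2) = z(z − 42)/(2·42), giving z² − 42z − 42·140·139 ≤ 0 and hence z ≤ (1/2)[42 + √(1764 + 4·817320)] = (1/2)[42 + √3271044] ≈ (1/2)(42 + 1808.6028) = 925.3014.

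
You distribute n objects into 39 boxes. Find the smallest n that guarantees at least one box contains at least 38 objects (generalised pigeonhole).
n = (38 − 1)·39 + 1 = 1444

By the generalised pigeonhole principle, to guarantee some box contains ≥ r objects we need more than (r − 1) · k objects total. Threshold: n = (r − 1) · k + 1. With r = 38 and k = 39: n = 37 · 39 + 1 = 1443 + 1 = 1444. For n = 1443 = 37 · 39, we can put exactly 37 objects in every box, avoiding 38 in any single one — so 1444 is tight.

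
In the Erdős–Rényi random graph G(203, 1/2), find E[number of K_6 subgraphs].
E[# K_6] = C(203, 6) · (1/2)^C(6, 2) = 90210944670 / 2^15 = 45105472335/16384 ≈ 2753019.551697

For each 6-subset S of vertices (there are C(203, 6) = 90210944670 such S), let X_S = 1 if S induces a K_6 (all C(6, 2) = 15 edges present). Then P(X_S = 1) = (1/2)^15 = 1/32768. By linearity of expectation, E[# K_6] = C(203, 6) · (1/2)^15 = 90210944670 / 32768 = 45105472335/16384 ≈ 2753019.551697.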